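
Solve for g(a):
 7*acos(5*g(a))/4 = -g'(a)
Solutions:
 Integral(1/acos(5*_y), (_y, g(a))) = C1 - 7*a/4


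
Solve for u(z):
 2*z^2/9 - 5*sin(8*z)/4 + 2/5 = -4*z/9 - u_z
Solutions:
 u(z) = C1 - 2*z^3/27 - 2*z^2/9 - 2*z/5 - 5*cos(8*z)/32


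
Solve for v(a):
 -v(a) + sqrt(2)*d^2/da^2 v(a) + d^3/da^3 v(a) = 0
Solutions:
 v(a) = C1*exp(-a*(4*2^(1/3)/(-4*sqrt(2) + sqrt(-32 + (27 - 4*sqrt(2))^2) + 27)^(1/3) + 2^(2/3)*(-4*sqrt(2) + sqrt(-32 + (27 - 4*sqrt(2))^2) + 27)^(1/3) + 4*sqrt(2))/12)*sin(2^(1/3)*sqrt(3)*a*(-2^(1/3)*(-4*sqrt(2) + sqrt(-32 + 729*(-1 + 4*sqrt(2)/27)^2) + 27)^(1/3) + 4/(-4*sqrt(2) + sqrt(-32 + 729*(-1 + 4*sqrt(2)/27)^2) + 27)^(1/3))/12) + C2*exp(-a*(4*2^(1/3)/(-4*sqrt(2) + sqrt(-32 + (27 - 4*sqrt(2))^2) + 27)^(1/3) + 2^(2/3)*(-4*sqrt(2) + sqrt(-32 + (27 - 4*sqrt(2))^2) + 27)^(1/3) + 4*sqrt(2))/12)*cos(2^(1/3)*sqrt(3)*a*(-2^(1/3)*(-4*sqrt(2) + sqrt(-32 + 729*(-1 + 4*sqrt(2)/27)^2) + 27)^(1/3) + 4/(-4*sqrt(2) + sqrt(-32 + 729*(-1 + 4*sqrt(2)/27)^2) + 27)^(1/3))/12) + C3*exp(a*(-2*sqrt(2) + 4*2^(1/3)/(-4*sqrt(2) + sqrt(-32 + (27 - 4*sqrt(2))^2) + 27)^(1/3) + 2^(2/3)*(-4*sqrt(2) + sqrt(-32 + (27 - 4*sqrt(2))^2) + 27)^(1/3))/6)


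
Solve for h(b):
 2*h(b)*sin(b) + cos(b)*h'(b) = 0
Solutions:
 h(b) = C1*cos(b)^2


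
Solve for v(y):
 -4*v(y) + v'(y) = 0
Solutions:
 v(y) = C1*exp(4*y)


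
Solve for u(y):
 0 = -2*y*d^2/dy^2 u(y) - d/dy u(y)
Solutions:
 u(y) = C1 + C2*sqrt(y)


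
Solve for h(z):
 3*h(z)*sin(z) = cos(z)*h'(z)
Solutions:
 h(z) = C1/cos(z)^3


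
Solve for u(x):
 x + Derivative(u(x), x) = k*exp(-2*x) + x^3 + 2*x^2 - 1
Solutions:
 u(x) = C1 - k*exp(-2*x)/2 + x^4/4 + 2*x^3/3 - x^2/2 - x


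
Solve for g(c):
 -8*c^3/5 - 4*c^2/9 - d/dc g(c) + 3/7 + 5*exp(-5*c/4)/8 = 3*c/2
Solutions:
 g(c) = C1 - 2*c^4/5 - 4*c^3/27 - 3*c^2/4 + 3*c/7 - exp(-5*c/4)/2


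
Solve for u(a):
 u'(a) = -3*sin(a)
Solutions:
 u(a) = C1 + 3*cos(a)


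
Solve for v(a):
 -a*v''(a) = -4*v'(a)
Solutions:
 v(a) = C1 + C2*a^5


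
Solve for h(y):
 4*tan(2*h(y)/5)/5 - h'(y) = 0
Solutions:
 h(y) = -5*asin(C1*exp(8*y/25))/2 + 5*pi/2
 h(y) = 5*asin(C1*exp(8*y/25))/2


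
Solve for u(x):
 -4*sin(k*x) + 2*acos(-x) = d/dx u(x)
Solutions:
 u(x) = C1 + 2*x*acos(-x) + 2*sqrt(1 - x^2) - 4*Piecewise((-cos(k*x)/k, Ne(k, 0)), (0, True))


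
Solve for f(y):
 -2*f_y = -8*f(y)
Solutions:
 f(y) = C1*exp(4*y)


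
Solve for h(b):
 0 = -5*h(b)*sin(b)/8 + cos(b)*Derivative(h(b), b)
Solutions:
 h(b) = C1/cos(b)^(5/8)


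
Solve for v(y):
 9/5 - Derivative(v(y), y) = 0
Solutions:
 v(y) = C1 + 9*y/5


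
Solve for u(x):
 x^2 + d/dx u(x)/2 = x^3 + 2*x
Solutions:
 u(x) = C1 + x^4/2 - 2*x^3/3 + 2*x^2


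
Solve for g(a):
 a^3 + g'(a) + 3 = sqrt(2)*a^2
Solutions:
 g(a) = C1 - a^4/4 + sqrt(2)*a^3/3 - 3*a


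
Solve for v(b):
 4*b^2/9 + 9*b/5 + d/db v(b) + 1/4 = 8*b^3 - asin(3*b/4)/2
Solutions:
 v(b) = C1 + 2*b^4 - 4*b^3/27 - 9*b^2/10 - b*asin(3*b/4)/2 - b/4 - sqrt(16 - 9*b^2)/6


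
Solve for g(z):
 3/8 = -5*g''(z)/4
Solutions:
 g(z) = C1 + C2*z - 3*z^2/20


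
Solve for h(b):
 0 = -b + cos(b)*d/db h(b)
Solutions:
 h(b) = C1 + Integral(b/cos(b), b)


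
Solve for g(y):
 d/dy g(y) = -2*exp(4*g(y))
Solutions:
 g(y) = log(-I*(1/(C1 + 8*y))^(1/4))
 g(y) = log(I*(1/(C1 + 8*y))^(1/4))
 g(y) = log(-(1/(C1 + 8*y))^(1/4))
 g(y) = log(1/(C1 + 8*y))/4


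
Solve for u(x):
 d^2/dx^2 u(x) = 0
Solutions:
 u(x) = C1 + C2*x


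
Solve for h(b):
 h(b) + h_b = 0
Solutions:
 h(b) = C1*exp(-b)


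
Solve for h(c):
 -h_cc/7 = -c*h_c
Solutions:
 h(c) = C1 + C2*erfi(sqrt(14)*c/2)


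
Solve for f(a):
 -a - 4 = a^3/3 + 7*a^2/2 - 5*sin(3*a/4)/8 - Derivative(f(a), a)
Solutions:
 f(a) = C1 + a^4/12 + 7*a^3/6 + a^2/2 + 4*a + 5*cos(3*a/4)/6


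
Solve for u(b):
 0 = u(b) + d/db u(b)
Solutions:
 u(b) = C1*exp(-b)


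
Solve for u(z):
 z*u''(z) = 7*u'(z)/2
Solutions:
 u(z) = C1 + C2*z^(9/2)


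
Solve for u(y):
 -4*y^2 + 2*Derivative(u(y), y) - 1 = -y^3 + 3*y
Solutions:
 u(y) = C1 - y^4/8 + 2*y^3/3 + 3*y^2/4 + y/2


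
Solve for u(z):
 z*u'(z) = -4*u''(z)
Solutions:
 u(z) = C1 + C2*erf(sqrt(2)*z/4)


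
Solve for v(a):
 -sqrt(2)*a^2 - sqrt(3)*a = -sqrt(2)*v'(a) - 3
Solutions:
 v(a) = C1 + a^3/3 + sqrt(6)*a^2/4 - 3*sqrt(2)*a/2


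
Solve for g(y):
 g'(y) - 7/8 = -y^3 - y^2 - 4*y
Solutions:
 g(y) = C1 - y^4/4 - y^3/3 - 2*y^2 + 7*y/8


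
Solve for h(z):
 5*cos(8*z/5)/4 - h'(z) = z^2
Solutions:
 h(z) = C1 - z^3/3 + 25*sin(8*z/5)/32


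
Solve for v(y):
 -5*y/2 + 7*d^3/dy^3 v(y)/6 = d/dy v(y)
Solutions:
 v(y) = C1 + C2*exp(-sqrt(42)*y/7) + C3*exp(sqrt(42)*y/7) - 5*y^2/4


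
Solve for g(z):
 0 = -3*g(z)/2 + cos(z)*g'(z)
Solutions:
 g(z) = C1*(sin(z) + 1)^(3/4)/(sin(z) - 1)^(3/4)


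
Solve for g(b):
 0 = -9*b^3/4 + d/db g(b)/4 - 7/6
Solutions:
 g(b) = C1 + 9*b^4/4 + 14*b/3


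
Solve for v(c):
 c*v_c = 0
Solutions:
 v(c) = C1


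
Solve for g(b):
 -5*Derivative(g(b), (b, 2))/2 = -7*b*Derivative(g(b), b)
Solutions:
 g(b) = C1 + C2*erfi(sqrt(35)*b/5)


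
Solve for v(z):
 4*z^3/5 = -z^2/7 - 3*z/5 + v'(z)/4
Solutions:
 v(z) = C1 + 4*z^4/5 + 4*z^3/21 + 6*z^2/5


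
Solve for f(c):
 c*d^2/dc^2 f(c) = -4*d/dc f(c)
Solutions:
 f(c) = C1 + C2/c^3


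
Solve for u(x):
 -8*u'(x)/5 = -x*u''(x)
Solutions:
 u(x) = C1 + C2*x^(13/5)


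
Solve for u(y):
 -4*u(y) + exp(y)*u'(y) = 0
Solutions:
 u(y) = C1*exp(-4*exp(-y))


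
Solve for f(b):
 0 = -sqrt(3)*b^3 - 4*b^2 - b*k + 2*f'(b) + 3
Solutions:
 f(b) = C1 + sqrt(3)*b^4/8 + 2*b^3/3 + b^2*k/4 - 3*b/2


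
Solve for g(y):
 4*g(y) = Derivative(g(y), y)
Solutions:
 g(y) = C1*exp(4*y)


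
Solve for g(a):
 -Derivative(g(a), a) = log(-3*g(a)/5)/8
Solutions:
 8*Integral(1/(log(-_y) - log(5) + log(3)), (_y, g(a))) = C1 - a


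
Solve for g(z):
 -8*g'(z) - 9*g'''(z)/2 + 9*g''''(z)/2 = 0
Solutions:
 g(z) = C1 + C2*exp(z*(-(4*sqrt(39) + 25)^(1/3) - 1/(4*sqrt(39) + 25)^(1/3) + 2)/6)*sin(sqrt(3)*z*(-(4*sqrt(39) + 25)^(1/3) + (4*sqrt(39) + 25)^(-1/3))/6) + C3*exp(z*(-(4*sqrt(39) + 25)^(1/3) - 1/(4*sqrt(39) + 25)^(1/3) + 2)/6)*cos(sqrt(3)*z*(-(4*sqrt(39) + 25)^(1/3) + (4*sqrt(39) + 25)^(-1/3))/6) + C4*exp(z*((4*sqrt(39) + 25)^(-1/3) + 1 + (4*sqrt(39) + 25)^(1/3))/3)


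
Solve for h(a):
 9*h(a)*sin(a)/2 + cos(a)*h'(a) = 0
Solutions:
 h(a) = C1*cos(a)^(9/2)


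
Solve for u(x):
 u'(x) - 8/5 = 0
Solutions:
 u(x) = C1 + 8*x/5


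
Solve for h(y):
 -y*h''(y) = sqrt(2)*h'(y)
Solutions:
 h(y) = C1 + C2*y^(1 - sqrt(2))


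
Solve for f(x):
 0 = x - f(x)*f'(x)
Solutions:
 f(x) = -sqrt(C1 + x^2)
 f(x) = sqrt(C1 + x^2)


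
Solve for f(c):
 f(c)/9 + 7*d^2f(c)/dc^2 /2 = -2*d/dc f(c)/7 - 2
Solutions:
 f(c) = (C1*sin(5*sqrt(26)*c/147) + C2*cos(5*sqrt(26)*c/147))*exp(-2*c/49) - 18


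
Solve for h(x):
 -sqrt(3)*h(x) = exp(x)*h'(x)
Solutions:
 h(x) = C1*exp(sqrt(3)*exp(-x))


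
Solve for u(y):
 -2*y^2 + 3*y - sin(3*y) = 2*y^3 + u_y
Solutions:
 u(y) = C1 - y^4/2 - 2*y^3/3 + 3*y^2/2 + cos(3*y)/3


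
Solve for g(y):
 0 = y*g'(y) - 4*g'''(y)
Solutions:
 g(y) = C1 + Integral(C2*airyai(2^(1/3)*y/2) + C3*airybi(2^(1/3)*y/2), y)


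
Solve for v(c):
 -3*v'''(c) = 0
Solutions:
 v(c) = C1 + C2*c + C3*c^2


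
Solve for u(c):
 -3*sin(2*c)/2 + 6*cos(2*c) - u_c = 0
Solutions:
 u(c) = C1 + 3*sin(2*c) + 3*cos(2*c)/4


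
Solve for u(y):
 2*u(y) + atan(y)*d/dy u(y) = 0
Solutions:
 u(y) = C1*exp(-2*Integral(1/atan(y), y))


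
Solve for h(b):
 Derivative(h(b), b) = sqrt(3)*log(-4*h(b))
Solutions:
 -sqrt(3)*Integral(1/(log(-_y) + 2*log(2)), (_y, h(b)))/3 = C1 - b


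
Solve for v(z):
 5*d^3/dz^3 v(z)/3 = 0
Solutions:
 v(z) = C1 + C2*z + C3*z^2


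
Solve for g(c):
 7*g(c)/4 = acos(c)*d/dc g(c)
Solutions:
 g(c) = C1*exp(7*Integral(1/acos(c), c)/4)


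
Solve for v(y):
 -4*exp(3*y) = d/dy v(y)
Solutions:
 v(y) = C1 - 4*exp(3*y)/3


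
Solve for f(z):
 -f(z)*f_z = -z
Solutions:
 f(z) = -sqrt(C1 + z^2)
 f(z) = sqrt(C1 + z^2)


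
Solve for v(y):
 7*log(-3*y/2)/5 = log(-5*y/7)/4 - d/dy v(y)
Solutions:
 v(y) = C1 - 23*y*log(-y)/20 + y*(-28*log(3) - 5*log(7) + 5*log(5) + 28*log(2) + 23)/20


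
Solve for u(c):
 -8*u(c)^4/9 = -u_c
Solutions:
 u(c) = 3^(1/3)*(-1/(C1 + 8*c))^(1/3)
 u(c) = (-1/(C1 + 8*c))^(1/3)*(-3^(1/3) - 3^(5/6)*I)/2
 u(c) = (-1/(C1 + 8*c))^(1/3)*(-3^(1/3) + 3^(5/6)*I)/2


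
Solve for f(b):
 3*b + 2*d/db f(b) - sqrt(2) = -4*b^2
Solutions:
 f(b) = C1 - 2*b^3/3 - 3*b^2/4 + sqrt(2)*b/2


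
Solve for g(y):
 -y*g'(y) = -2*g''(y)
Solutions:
 g(y) = C1 + C2*erfi(y/2)


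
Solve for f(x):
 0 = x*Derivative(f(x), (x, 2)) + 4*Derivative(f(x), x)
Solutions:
 f(x) = C1 + C2/x^3


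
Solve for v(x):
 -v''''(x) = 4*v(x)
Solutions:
 v(x) = (C1*sin(x) + C2*cos(x))*exp(-x) + (C3*sin(x) + C4*cos(x))*exp(x)


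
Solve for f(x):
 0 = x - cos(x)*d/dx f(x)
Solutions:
 f(x) = C1 + Integral(x/cos(x), x)


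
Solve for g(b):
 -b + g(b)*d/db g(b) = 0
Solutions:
 g(b) = -sqrt(C1 + b^2)
 g(b) = sqrt(C1 + b^2)


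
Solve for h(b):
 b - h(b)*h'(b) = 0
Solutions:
 h(b) = -sqrt(C1 + b^2)
 h(b) = sqrt(C1 + b^2)


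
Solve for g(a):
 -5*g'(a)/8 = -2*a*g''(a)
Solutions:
 g(a) = C1 + C2*a^(21/16)


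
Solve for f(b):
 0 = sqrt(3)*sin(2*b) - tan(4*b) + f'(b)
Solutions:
 f(b) = C1 - log(cos(4*b))/4 + sqrt(3)*cos(2*b)/2


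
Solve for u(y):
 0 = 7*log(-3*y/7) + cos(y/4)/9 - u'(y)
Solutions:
 u(y) = C1 + 7*y*log(-y) - 7*y*log(7) - 7*y + 7*y*log(3) + 4*sin(y/4)/9


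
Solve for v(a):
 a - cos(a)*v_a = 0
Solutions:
 v(a) = C1 + Integral(a/cos(a), a)


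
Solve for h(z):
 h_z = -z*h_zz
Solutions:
 h(z) = C1 + C2*log(z)


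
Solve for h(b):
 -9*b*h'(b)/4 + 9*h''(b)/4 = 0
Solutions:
 h(b) = C1 + C2*erfi(sqrt(2)*b/2)


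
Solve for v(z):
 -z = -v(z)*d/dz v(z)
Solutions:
 v(z) = -sqrt(C1 + z^2)
 v(z) = sqrt(C1 + z^2)


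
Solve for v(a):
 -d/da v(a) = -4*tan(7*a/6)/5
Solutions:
 v(a) = C1 - 24*log(cos(7*a/6))/35


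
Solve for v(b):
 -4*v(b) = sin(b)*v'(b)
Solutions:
 v(b) = C1*(cos(b)^2 + 2*cos(b) + 1)/(cos(b)^2 - 2*cos(b) + 1)


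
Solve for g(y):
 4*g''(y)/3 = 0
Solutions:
 g(y) = C1 + C2*y


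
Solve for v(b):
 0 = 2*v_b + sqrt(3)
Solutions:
 v(b) = C1 - sqrt(3)*b/2


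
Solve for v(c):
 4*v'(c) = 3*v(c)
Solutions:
 v(c) = C1*exp(3*c/4)


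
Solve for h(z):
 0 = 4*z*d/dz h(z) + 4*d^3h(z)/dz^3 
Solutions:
 h(z) = C1 + Integral(C2*airyai(-z) + C3*airybi(-z), z)


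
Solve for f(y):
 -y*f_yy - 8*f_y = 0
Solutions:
 f(y) = C1 + C2/y^7


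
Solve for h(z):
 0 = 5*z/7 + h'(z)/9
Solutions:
 h(z) = C1 - 45*z^2/14


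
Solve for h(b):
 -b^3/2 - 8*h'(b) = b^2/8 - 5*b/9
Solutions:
 h(b) = C1 - b^4/64 - b^3/192 + 5*b^2/144


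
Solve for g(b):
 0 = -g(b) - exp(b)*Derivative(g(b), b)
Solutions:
 g(b) = C1*exp(exp(-b))


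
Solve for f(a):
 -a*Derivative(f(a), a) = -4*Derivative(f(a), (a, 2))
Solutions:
 f(a) = C1 + C2*erfi(sqrt(2)*a/4)


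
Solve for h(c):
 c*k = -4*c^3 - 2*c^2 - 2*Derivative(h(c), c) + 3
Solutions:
 h(c) = C1 - c^4/2 - c^3/3 - c^2*k/4 + 3*c/2


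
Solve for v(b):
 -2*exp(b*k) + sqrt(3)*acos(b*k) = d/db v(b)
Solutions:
 v(b) = C1 - 2*Piecewise((exp(b*k)/k, Ne(k, 0)), (b, True)) + sqrt(3)*Piecewise((b*acos(b*k) - sqrt(-b^2*k^2 + 1)/k, Ne(k, 0)), (pi*b/2, True))


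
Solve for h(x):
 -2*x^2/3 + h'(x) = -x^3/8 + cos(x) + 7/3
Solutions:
 h(x) = C1 - x^4/32 + 2*x^3/9 + 7*x/3 + sin(x)


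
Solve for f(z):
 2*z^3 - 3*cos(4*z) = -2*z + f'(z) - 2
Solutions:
 f(z) = C1 + z^4/2 + z^2 + 2*z - 3*sin(4*z)/4


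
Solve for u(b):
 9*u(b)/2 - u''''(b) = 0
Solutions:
 u(b) = C1*exp(-2^(3/4)*sqrt(3)*b/2) + C2*exp(2^(3/4)*sqrt(3)*b/2) + C3*sin(2^(3/4)*sqrt(3)*b/2) + C4*cos(2^(3/4)*sqrt(3)*b/2)


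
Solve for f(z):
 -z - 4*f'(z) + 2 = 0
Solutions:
 f(z) = C1 - z^2/8 + z/2


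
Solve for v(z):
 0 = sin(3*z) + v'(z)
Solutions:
 v(z) = C1 + cos(3*z)/3


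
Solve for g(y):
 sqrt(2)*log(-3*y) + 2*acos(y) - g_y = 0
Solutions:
 g(y) = C1 + sqrt(2)*y*(log(-y) - 1) + 2*y*acos(y) + sqrt(2)*y*log(3) - 2*sqrt(1 - y^2)


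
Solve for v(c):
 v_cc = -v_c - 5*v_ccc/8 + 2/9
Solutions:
 v(c) = C1 + 2*c/9 + (C2*sin(2*sqrt(6)*c/5) + C3*cos(2*sqrt(6)*c/5))*exp(-4*c/5)


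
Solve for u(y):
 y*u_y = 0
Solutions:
 u(y) = C1


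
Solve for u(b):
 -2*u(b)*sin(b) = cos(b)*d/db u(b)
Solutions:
 u(b) = C1*cos(b)^2


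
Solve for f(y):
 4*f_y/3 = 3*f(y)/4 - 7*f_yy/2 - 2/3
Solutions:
 f(y) = C1*exp(y*(-8 + sqrt(442))/42) + C2*exp(-y*(8 + sqrt(442))/42) + 8/9


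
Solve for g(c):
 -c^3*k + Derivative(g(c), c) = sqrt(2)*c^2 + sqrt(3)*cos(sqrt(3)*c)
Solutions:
 g(c) = C1 + c^4*k/4 + sqrt(2)*c^3/3 + sin(sqrt(3)*c)


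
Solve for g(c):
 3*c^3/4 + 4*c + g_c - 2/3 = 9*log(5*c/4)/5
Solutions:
 g(c) = C1 - 3*c^4/16 - 2*c^2 + 9*c*log(c)/5 - 18*c*log(2)/5 - 17*c/15 + 9*c*log(5)/5


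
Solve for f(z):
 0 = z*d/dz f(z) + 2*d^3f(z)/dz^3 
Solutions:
 f(z) = C1 + Integral(C2*airyai(-2^(2/3)*z/2) + C3*airybi(-2^(2/3)*z/2), z)


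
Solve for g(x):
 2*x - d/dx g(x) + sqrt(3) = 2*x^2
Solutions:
 g(x) = C1 - 2*x^3/3 + x^2 + sqrt(3)*x


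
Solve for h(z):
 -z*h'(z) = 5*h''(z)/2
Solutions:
 h(z) = C1 + C2*erf(sqrt(5)*z/5)


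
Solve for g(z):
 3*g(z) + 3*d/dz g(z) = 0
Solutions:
 g(z) = C1*exp(-z)


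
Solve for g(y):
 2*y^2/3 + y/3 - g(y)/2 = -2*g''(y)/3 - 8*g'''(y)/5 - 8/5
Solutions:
 g(y) = C1*exp(-y*(5*5^(2/3)/(432*sqrt(11) + 1433)^(1/3) + 10 + 5^(1/3)*(432*sqrt(11) + 1433)^(1/3))/72)*sin(sqrt(3)*5^(1/3)*y*(-(432*sqrt(11) + 1433)^(1/3) + 5*5^(1/3)/(432*sqrt(11) + 1433)^(1/3))/72) + C2*exp(-y*(5*5^(2/3)/(432*sqrt(11) + 1433)^(1/3) + 10 + 5^(1/3)*(432*sqrt(11) + 1433)^(1/3))/72)*cos(sqrt(3)*5^(1/3)*y*(-(432*sqrt(11) + 1433)^(1/3) + 5*5^(1/3)/(432*sqrt(11) + 1433)^(1/3))/72) + C3*exp(y*(-5 + 5*5^(2/3)/(432*sqrt(11) + 1433)^(1/3) + 5^(1/3)*(432*sqrt(11) + 1433)^(1/3))/36) + 4*y^2/3 + 2*y/3 + 304/45


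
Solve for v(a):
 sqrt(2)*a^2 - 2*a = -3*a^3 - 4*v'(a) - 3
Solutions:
 v(a) = C1 - 3*a^4/16 - sqrt(2)*a^3/12 + a^2/4 - 3*a/4


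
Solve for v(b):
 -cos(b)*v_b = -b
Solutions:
 v(b) = C1 + Integral(b/cos(b), b)


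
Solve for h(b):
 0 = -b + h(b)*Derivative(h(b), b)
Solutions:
 h(b) = -sqrt(C1 + b^2)
 h(b) = sqrt(C1 + b^2)


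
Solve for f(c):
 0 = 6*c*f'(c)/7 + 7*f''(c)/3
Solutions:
 f(c) = C1 + C2*erf(3*c/7)


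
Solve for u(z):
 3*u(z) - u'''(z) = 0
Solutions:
 u(z) = C3*exp(3^(1/3)*z) + (C1*sin(3^(5/6)*z/2) + C2*cos(3^(5/6)*z/2))*exp(-3^(1/3)*z/2)


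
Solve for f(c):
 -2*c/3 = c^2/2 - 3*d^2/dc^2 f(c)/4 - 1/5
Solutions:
 f(c) = C1 + C2*c + c^4/18 + 4*c^3/27 - 2*c^2/15


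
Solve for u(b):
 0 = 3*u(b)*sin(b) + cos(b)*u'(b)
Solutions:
 u(b) = C1*cos(b)^3


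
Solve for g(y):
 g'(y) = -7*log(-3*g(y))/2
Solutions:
 2*Integral(1/(log(-_y) + log(3)), (_y, g(y)))/7 = C1 - y


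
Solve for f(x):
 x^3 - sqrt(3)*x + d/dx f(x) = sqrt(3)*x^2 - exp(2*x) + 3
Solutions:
 f(x) = C1 - x^4/4 + sqrt(3)*x^3/3 + sqrt(3)*x^2/2 + 3*x - exp(2*x)/2


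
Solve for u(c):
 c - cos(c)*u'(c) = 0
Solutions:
 u(c) = C1 + Integral(c/cos(c), c)


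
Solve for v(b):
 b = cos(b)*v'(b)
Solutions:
 v(b) = C1 + Integral(b/cos(b), b)


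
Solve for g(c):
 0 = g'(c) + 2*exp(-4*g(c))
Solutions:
 g(c) = log(-I*(C1 - 8*c)^(1/4))
 g(c) = log(I*(C1 - 8*c)^(1/4))
 g(c) = log(-(C1 - 8*c)^(1/4))
 g(c) = log(C1 - 8*c)/4


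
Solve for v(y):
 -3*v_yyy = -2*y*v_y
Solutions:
 v(y) = C1 + Integral(C2*airyai(2^(1/3)*3^(2/3)*y/3) + C3*airybi(2^(1/3)*3^(2/3)*y/3), y)


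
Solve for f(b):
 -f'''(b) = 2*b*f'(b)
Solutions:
 f(b) = C1 + Integral(C2*airyai(-2^(1/3)*b) + C3*airybi(-2^(1/3)*b), b)


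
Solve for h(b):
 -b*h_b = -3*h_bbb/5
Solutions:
 h(b) = C1 + Integral(C2*airyai(3^(2/3)*5^(1/3)*b/3) + C3*airybi(3^(2/3)*5^(1/3)*b/3), b)


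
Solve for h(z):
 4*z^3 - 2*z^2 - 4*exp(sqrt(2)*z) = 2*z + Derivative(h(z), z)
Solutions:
 h(z) = C1 + z^4 - 2*z^3/3 - z^2 - 2*sqrt(2)*exp(sqrt(2)*z)


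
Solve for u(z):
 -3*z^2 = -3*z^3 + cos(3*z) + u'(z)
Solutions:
 u(z) = C1 + 3*z^4/4 - z^3 - sin(3*z)/3


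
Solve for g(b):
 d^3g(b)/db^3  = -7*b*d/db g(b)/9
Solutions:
 g(b) = C1 + Integral(C2*airyai(-21^(1/3)*b/3) + C3*airybi(-21^(1/3)*b/3), b)


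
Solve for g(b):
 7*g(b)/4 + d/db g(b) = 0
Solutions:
 g(b) = C1*exp(-7*b/4)


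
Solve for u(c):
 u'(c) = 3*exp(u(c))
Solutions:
 u(c) = log(-1/(C1 + 3*c))


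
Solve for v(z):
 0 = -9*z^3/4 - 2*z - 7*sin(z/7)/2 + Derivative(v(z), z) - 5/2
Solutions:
 v(z) = C1 + 9*z^4/16 + z^2 + 5*z/2 - 49*cos(z/7)/2


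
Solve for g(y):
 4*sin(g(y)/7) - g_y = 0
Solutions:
 -4*y + 7*log(cos(g(y)/7) - 1)/2 - 7*log(cos(g(y)/7) + 1)/2 = C1


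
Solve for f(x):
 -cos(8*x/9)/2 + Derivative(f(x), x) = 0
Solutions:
 f(x) = C1 + 9*sin(8*x/9)/16


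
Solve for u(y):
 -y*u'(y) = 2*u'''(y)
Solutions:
 u(y) = C1 + Integral(C2*airyai(-2^(2/3)*y/2) + C3*airybi(-2^(2/3)*y/2), y)


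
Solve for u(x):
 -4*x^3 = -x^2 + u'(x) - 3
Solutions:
 u(x) = C1 - x^4 + x^3/3 + 3*x


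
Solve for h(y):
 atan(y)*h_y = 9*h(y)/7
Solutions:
 h(y) = C1*exp(9*Integral(1/atan(y), y)/7)


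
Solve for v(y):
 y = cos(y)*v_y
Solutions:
 v(y) = C1 + Integral(y/cos(y), y)


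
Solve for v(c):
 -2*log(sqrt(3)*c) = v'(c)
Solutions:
 v(c) = C1 - 2*c*log(c) - c*log(3) + 2*c


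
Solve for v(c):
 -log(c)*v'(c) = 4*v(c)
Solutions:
 v(c) = C1*exp(-4*li(c))


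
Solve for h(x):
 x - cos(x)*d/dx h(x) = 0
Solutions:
 h(x) = C1 + Integral(x/cos(x), x)


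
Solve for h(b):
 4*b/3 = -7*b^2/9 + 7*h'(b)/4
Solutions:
 h(b) = C1 + 4*b^3/27 + 8*b^2/21


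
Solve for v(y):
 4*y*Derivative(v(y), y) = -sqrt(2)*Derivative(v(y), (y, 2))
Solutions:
 v(y) = C1 + C2*erf(2^(1/4)*y)


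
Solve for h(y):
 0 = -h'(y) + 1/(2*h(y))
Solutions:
 h(y) = -sqrt(C1 + y)
 h(y) = sqrt(C1 + y)


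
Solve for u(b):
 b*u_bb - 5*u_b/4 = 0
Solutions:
 u(b) = C1 + C2*b^(9/4)


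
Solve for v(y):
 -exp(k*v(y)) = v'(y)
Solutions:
 v(y) = Piecewise((log(1/(C1*k + k*y))/k, Ne(k, 0)), (nan, True))
 v(y) = Piecewise((C1 - y, Eq(k, 0)), (nan, True))


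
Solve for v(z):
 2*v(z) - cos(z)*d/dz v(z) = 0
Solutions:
 v(z) = C1*(sin(z) + 1)/(sin(z) - 1)


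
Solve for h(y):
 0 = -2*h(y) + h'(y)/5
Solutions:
 h(y) = C1*exp(10*y)


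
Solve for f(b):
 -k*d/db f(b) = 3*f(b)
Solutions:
 f(b) = C1*exp(-3*b/k)


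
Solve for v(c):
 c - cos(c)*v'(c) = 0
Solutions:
 v(c) = C1 + Integral(c/cos(c), c)


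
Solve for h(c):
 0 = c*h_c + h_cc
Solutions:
 h(c) = C1 + C2*erf(sqrt(2)*c/2)


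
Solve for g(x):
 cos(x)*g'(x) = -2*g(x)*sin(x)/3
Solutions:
 g(x) = C1*cos(x)^(2/3)


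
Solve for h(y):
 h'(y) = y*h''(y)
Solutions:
 h(y) = C1 + C2*y^2


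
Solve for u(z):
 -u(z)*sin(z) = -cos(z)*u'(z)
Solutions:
 u(z) = C1/cos(z)


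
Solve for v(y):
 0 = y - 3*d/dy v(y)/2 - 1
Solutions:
 v(y) = C1 + y^2/3 - 2*y/3


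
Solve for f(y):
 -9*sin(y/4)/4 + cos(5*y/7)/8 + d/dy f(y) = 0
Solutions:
 f(y) = C1 - 7*sin(5*y/7)/40 - 9*cos(y/4)


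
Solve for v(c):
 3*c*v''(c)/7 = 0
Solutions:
 v(c) = C1 + C2*c


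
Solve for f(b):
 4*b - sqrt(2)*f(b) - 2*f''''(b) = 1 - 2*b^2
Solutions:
 f(b) = sqrt(2)*b^2 + 2*sqrt(2)*b + (C1*sin(2^(3/8)*b/2) + C2*cos(2^(3/8)*b/2))*exp(-2^(3/8)*b/2) + (C3*sin(2^(3/8)*b/2) + C4*cos(2^(3/8)*b/2))*exp(2^(3/8)*b/2) - sqrt(2)/2


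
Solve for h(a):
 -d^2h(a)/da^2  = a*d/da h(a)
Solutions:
 h(a) = C1 + C2*erf(sqrt(2)*a/2)


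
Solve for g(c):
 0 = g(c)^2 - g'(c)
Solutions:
 g(c) = -1/(C1 + c)


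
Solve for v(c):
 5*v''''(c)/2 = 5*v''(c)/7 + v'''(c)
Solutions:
 v(c) = C1 + C2*c + C3*exp(c*(7 - sqrt(399))/35) + C4*exp(c*(7 + sqrt(399))/35)


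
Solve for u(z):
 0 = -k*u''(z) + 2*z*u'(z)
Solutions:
 u(z) = C1 + C2*erf(z*sqrt(-1/k))/sqrt(-1/k)


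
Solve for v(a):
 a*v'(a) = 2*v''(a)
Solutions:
 v(a) = C1 + C2*erfi(a/2)


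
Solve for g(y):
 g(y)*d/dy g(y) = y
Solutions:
 g(y) = -sqrt(C1 + y^2)
 g(y) = sqrt(C1 + y^2)


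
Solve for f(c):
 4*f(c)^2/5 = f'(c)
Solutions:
 f(c) = -5/(C1 + 4*c)


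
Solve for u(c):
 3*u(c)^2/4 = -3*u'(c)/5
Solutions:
 u(c) = 4/(C1 + 5*c)


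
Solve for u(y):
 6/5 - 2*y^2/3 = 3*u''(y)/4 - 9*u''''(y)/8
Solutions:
 u(y) = C1 + C2*y + C3*exp(-sqrt(6)*y/3) + C4*exp(sqrt(6)*y/3) - 2*y^4/27 - 8*y^2/15


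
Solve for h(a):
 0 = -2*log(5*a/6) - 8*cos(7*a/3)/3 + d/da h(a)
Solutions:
 h(a) = C1 + 2*a*log(a) - 2*a*log(6) - 2*a + 2*a*log(5) + 8*sin(7*a/3)/7


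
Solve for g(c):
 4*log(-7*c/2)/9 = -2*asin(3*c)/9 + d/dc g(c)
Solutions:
 g(c) = C1 + 4*c*log(-c)/9 + 2*c*asin(3*c)/9 - 4*c/9 - 4*c*log(2)/9 + 4*c*log(7)/9 + 2*sqrt(1 - 9*c^2)/27


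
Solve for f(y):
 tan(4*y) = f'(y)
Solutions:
 f(y) = C1 - log(cos(4*y))/4


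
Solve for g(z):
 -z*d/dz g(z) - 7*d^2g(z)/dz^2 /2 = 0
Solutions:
 g(z) = C1 + C2*erf(sqrt(7)*z/7)


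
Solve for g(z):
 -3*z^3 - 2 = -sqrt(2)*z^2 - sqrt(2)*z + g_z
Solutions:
 g(z) = C1 - 3*z^4/4 + sqrt(2)*z^3/3 + sqrt(2)*z^2/2 - 2*z


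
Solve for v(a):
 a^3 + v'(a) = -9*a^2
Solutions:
 v(a) = C1 - a^4/4 - 3*a^3


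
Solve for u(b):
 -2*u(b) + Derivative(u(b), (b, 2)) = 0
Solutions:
 u(b) = C1*exp(-sqrt(2)*b) + C2*exp(sqrt(2)*b)


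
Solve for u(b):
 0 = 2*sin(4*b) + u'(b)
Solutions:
 u(b) = C1 + cos(4*b)/2


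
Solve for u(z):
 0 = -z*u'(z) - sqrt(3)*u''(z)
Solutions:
 u(z) = C1 + C2*erf(sqrt(2)*3^(3/4)*z/6)


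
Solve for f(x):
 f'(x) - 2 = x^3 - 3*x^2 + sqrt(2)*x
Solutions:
 f(x) = C1 + x^4/4 - x^3 + sqrt(2)*x^2/2 + 2*x


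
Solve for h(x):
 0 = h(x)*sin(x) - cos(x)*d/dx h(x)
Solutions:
 h(x) = C1/cos(x)


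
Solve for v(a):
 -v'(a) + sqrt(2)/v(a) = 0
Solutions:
 v(a) = -sqrt(C1 + 2*sqrt(2)*a)
 v(a) = sqrt(C1 + 2*sqrt(2)*a)


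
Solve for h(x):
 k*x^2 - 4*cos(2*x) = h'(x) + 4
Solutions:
 h(x) = C1 + k*x^3/3 - 4*x - 4*sin(x)*cos(x)


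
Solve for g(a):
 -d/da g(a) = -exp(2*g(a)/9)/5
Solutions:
 g(a) = 9*log(-sqrt(-1/(C1 + a))) - 9*log(2) + 9*log(3) + 9*log(10)/2
 g(a) = 9*log(-1/(C1 + a))/2 - 9*log(2) + 9*log(3) + 9*log(10)/2


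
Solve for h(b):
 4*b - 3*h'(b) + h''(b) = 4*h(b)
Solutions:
 h(b) = C1*exp(-b) + C2*exp(4*b) + b - 3/4


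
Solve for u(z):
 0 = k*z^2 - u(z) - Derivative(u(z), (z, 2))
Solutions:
 u(z) = C1*sin(z) + C2*cos(z) + k*z^2 - 2*k


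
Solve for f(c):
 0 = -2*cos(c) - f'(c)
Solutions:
 f(c) = C1 - 2*sin(c)


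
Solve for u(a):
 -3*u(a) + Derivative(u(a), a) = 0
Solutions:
 u(a) = C1*exp(3*a)


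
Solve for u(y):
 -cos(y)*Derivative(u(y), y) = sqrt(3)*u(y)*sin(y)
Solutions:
 u(y) = C1*cos(y)^(sqrt(3))


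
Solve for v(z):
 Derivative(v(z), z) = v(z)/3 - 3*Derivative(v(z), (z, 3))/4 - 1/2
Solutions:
 v(z) = C1*exp(-2^(1/3)*z*(2 - 2^(1/3))/6)*sin(2^(1/3)*sqrt(3)*z*(2^(1/3) + 2)/6) + C2*exp(-2^(1/3)*z*(2 - 2^(1/3))/6)*cos(2^(1/3)*sqrt(3)*z*(2^(1/3) + 2)/6) + C3*exp(2^(1/3)*z*(2 - 2^(1/3))/3) + 3/2


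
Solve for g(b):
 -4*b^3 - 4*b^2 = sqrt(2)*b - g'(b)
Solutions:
 g(b) = C1 + b^4 + 4*b^3/3 + sqrt(2)*b^2/2


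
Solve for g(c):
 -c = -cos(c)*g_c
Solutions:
 g(c) = C1 + Integral(c/cos(c), c)


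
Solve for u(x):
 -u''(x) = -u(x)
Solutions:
 u(x) = C1*exp(-x) + C2*exp(x)


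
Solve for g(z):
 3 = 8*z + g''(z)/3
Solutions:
 g(z) = C1 + C2*z - 4*z^3 + 9*z^2/2


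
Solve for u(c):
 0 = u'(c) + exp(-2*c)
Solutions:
 u(c) = C1 + exp(-2*c)/2


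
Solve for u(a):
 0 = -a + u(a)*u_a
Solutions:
 u(a) = -sqrt(C1 + a^2)
 u(a) = sqrt(C1 + a^2)


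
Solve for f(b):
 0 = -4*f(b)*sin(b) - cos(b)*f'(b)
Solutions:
 f(b) = C1*cos(b)^4


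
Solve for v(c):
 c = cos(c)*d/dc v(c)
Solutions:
 v(c) = C1 + Integral(c/cos(c), c)


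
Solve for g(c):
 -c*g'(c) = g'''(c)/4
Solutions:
 g(c) = C1 + Integral(C2*airyai(-2^(2/3)*c) + C3*airybi(-2^(2/3)*c), c)


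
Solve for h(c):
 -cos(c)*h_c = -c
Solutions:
 h(c) = C1 + Integral(c/cos(c), c)


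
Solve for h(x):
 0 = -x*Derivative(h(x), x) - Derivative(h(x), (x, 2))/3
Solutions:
 h(x) = C1 + C2*erf(sqrt(6)*x/2)


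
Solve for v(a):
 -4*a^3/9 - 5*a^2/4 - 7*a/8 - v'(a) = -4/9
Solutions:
 v(a) = C1 - a^4/9 - 5*a^3/12 - 7*a^2/16 + 4*a/9


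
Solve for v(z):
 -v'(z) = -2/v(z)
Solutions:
 v(z) = -sqrt(C1 + 4*z)
 v(z) = sqrt(C1 + 4*z)


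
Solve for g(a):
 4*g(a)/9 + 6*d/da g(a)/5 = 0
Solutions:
 g(a) = C1*exp(-10*a/27)


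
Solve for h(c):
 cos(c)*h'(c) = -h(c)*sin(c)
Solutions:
 h(c) = C1*cos(c)


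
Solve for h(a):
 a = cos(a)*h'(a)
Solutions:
 h(a) = C1 + Integral(a/cos(a), a)


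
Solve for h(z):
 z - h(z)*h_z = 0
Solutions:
 h(z) = -sqrt(C1 + z^2)
 h(z) = sqrt(C1 + z^2)


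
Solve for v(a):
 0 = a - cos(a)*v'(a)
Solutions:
 v(a) = C1 + Integral(a/cos(a), a)


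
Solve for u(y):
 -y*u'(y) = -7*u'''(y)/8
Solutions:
 u(y) = C1 + Integral(C2*airyai(2*7^(2/3)*y/7) + C3*airybi(2*7^(2/3)*y/7), y)


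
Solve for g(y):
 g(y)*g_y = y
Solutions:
 g(y) = -sqrt(C1 + y^2)
 g(y) = sqrt(C1 + y^2)


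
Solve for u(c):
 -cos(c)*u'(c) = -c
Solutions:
 u(c) = C1 + Integral(c/cos(c), c)


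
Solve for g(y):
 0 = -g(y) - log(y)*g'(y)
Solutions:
 g(y) = C1*exp(-li(y))


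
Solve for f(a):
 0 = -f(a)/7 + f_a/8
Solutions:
 f(a) = C1*exp(8*a/7)


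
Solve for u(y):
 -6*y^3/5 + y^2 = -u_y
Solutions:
 u(y) = C1 + 3*y^4/10 - y^3/3


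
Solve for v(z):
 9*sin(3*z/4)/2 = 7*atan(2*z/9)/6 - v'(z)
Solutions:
 v(z) = C1 + 7*z*atan(2*z/9)/6 - 21*log(4*z^2 + 81)/8 + 6*cos(3*z/4)


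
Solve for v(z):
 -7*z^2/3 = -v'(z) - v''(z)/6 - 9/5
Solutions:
 v(z) = C1 + C2*exp(-6*z) + 7*z^3/9 - 7*z^2/18 - 451*z/270


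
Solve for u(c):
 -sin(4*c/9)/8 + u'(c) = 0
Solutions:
 u(c) = C1 - 9*cos(4*c/9)/32


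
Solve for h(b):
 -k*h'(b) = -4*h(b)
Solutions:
 h(b) = C1*exp(4*b/k)


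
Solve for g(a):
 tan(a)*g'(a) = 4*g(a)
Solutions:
 g(a) = C1*sin(a)^4


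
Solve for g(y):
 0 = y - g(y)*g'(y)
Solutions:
 g(y) = -sqrt(C1 + y^2)
 g(y) = sqrt(C1 + y^2)


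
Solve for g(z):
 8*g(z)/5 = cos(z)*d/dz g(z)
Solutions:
 g(z) = C1*(sin(z) + 1)^(4/5)/(sin(z) - 1)^(4/5)


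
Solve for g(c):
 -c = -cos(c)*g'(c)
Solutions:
 g(c) = C1 + Integral(c/cos(c), c)


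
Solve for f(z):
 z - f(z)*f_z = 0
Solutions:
 f(z) = -sqrt(C1 + z^2)
 f(z) = sqrt(C1 + z^2)


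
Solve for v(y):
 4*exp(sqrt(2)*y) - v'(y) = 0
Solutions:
 v(y) = C1 + 2*sqrt(2)*exp(sqrt(2)*y)


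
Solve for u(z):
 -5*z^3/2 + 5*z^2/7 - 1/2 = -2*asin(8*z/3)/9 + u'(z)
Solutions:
 u(z) = C1 - 5*z^4/8 + 5*z^3/21 + 2*z*asin(8*z/3)/9 - z/2 + sqrt(9 - 64*z^2)/36


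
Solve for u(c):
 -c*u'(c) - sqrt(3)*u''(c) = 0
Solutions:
 u(c) = C1 + C2*erf(sqrt(2)*3^(3/4)*c/6)


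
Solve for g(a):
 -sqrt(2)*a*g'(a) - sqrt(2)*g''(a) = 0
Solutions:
 g(a) = C1 + C2*erf(sqrt(2)*a/2)


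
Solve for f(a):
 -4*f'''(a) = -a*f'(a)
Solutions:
 f(a) = C1 + Integral(C2*airyai(2^(1/3)*a/2) + C3*airybi(2^(1/3)*a/2), a)


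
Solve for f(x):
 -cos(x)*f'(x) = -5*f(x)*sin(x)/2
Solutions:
 f(x) = C1/cos(x)^(5/2)


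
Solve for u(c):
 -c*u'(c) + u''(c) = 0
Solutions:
 u(c) = C1 + C2*erfi(sqrt(2)*c/2)


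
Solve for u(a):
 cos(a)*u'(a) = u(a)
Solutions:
 u(a) = C1*sqrt(sin(a) + 1)/sqrt(sin(a) - 1)


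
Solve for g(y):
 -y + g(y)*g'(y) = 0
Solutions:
 g(y) = -sqrt(C1 + y^2)
 g(y) = sqrt(C1 + y^2)


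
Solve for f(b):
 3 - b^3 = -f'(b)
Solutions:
 f(b) = C1 + b^4/4 - 3*b


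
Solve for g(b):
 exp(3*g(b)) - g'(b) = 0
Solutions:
 g(b) = log(-1/(C1 + 3*b))/3
 g(b) = log((-1/(C1 + b))^(1/3)*(-3^(2/3) - 3*3^(1/6)*I)/6)
 g(b) = log((-1/(C1 + b))^(1/3)*(-3^(2/3) + 3*3^(1/6)*I)/6)


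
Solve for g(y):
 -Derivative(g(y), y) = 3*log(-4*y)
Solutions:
 g(y) = C1 - 3*y*log(-y) + 3*y*(1 - 2*log(2))


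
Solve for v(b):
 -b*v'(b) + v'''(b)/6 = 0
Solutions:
 v(b) = C1 + Integral(C2*airyai(6^(1/3)*b) + C3*airybi(6^(1/3)*b), b)


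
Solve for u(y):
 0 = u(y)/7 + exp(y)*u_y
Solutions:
 u(y) = C1*exp(exp(-y)/7)


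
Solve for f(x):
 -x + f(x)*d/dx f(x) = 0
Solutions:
 f(x) = -sqrt(C1 + x^2)
 f(x) = sqrt(C1 + x^2)


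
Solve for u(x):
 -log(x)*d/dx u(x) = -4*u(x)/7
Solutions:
 u(x) = C1*exp(4*li(x)/7)


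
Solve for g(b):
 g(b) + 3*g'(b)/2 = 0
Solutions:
 g(b) = C1*exp(-2*b/3)


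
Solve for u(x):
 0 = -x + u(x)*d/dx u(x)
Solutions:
 u(x) = -sqrt(C1 + x^2)
 u(x) = sqrt(C1 + x^2)


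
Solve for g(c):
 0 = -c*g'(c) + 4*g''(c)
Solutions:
 g(c) = C1 + C2*erfi(sqrt(2)*c/4)


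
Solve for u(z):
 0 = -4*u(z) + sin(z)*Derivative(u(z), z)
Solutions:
 u(z) = C1*(cos(z)^2 - 2*cos(z) + 1)/(cos(z)^2 + 2*cos(z) + 1)


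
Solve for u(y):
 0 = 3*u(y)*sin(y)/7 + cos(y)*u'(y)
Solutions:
 u(y) = C1*cos(y)^(3/7)


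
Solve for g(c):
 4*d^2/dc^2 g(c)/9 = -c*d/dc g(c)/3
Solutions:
 g(c) = C1 + C2*erf(sqrt(6)*c/4)


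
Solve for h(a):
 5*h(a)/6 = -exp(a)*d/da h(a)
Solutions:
 h(a) = C1*exp(5*exp(-a)/6)


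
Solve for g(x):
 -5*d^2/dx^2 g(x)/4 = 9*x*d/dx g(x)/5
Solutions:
 g(x) = C1 + C2*erf(3*sqrt(2)*x/5)


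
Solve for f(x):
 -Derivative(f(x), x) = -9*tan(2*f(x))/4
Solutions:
 f(x) = -asin(C1*exp(9*x/2))/2 + pi/2
 f(x) = asin(C1*exp(9*x/2))/2


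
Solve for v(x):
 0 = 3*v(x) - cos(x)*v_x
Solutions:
 v(x) = C1*(sin(x) + 1)^(3/2)/(sin(x) - 1)^(3/2)


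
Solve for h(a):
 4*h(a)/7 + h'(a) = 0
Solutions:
 h(a) = C1*exp(-4*a/7)


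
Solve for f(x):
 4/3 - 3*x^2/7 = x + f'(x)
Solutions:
 f(x) = C1 - x^3/7 - x^2/2 + 4*x/3


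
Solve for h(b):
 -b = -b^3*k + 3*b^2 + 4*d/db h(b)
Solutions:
 h(b) = C1 + b^4*k/16 - b^3/4 - b^2/8


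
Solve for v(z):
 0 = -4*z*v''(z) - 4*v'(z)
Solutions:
 v(z) = C1 + C2*log(z)


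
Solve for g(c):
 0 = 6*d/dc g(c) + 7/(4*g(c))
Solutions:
 g(c) = -sqrt(C1 - 21*c)/6
 g(c) = sqrt(C1 - 21*c)/6


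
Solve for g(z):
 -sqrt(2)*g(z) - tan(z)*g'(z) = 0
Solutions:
 g(z) = C1/sin(z)^(sqrt(2))


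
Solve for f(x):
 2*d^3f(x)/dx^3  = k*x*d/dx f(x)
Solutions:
 f(x) = C1 + Integral(C2*airyai(2^(2/3)*k^(1/3)*x/2) + C3*airybi(2^(2/3)*k^(1/3)*x/2), x)


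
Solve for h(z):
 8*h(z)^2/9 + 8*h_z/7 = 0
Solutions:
 h(z) = 9/(C1 + 7*z)


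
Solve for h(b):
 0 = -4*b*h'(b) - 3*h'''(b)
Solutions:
 h(b) = C1 + Integral(C2*airyai(-6^(2/3)*b/3) + C3*airybi(-6^(2/3)*b/3), b)


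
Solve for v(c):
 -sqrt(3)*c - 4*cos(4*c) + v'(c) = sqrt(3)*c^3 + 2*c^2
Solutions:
 v(c) = C1 + sqrt(3)*c^4/4 + 2*c^3/3 + sqrt(3)*c^2/2 + sin(4*c)


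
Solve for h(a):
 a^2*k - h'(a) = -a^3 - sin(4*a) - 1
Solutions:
 h(a) = C1 + a^4/4 + a^3*k/3 + a - cos(4*a)/4


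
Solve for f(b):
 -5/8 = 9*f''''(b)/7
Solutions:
 f(b) = C1 + C2*b + C3*b^2 + C4*b^3 - 35*b^4/1728


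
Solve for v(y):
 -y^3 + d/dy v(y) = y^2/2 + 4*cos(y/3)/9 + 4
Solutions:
 v(y) = C1 + y^4/4 + y^3/6 + 4*y + 4*sin(y/3)/3


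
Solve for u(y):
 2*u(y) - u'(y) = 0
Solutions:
 u(y) = C1*exp(2*y)


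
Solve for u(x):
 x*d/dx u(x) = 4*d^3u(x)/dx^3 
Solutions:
 u(x) = C1 + Integral(C2*airyai(2^(1/3)*x/2) + C3*airybi(2^(1/3)*x/2), x)


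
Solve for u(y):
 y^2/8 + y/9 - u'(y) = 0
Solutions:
 u(y) = C1 + y^3/24 + y^2/18


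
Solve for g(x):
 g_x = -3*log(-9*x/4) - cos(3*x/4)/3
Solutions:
 g(x) = C1 - 3*x*log(-x) - 6*x*log(3) + 3*x + 6*x*log(2) - 4*sin(3*x/4)/9


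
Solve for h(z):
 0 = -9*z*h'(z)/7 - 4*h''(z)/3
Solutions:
 h(z) = C1 + C2*erf(3*sqrt(42)*z/28)


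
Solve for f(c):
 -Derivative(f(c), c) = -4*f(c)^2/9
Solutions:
 f(c) = -9/(C1 + 4*c)


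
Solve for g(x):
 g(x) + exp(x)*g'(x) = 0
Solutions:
 g(x) = C1*exp(exp(-x))


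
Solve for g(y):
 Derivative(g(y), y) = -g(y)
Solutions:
 g(y) = C1*exp(-y)


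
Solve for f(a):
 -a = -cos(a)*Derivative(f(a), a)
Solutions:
 f(a) = C1 + Integral(a/cos(a), a)


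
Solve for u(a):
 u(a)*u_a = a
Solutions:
 u(a) = -sqrt(C1 + a^2)
 u(a) = sqrt(C1 + a^2)


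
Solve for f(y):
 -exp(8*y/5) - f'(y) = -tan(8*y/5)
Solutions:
 f(y) = C1 - 5*exp(8*y/5)/8 - 5*log(cos(8*y/5))/8


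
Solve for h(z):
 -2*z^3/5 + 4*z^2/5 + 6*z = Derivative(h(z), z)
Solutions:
 h(z) = C1 - z^4/10 + 4*z^3/15 + 3*z^2


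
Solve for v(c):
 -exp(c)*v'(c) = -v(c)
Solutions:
 v(c) = C1*exp(-exp(-c))


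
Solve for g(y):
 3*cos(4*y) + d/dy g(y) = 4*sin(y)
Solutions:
 g(y) = C1 - 3*sin(4*y)/4 - 4*cos(y)


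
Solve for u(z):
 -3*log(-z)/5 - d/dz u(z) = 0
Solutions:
 u(z) = C1 - 3*z*log(-z)/5 + 3*z/5


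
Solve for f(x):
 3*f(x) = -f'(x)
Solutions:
 f(x) = C1*exp(-3*x)


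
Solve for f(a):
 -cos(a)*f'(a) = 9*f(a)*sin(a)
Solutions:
 f(a) = C1*cos(a)^9


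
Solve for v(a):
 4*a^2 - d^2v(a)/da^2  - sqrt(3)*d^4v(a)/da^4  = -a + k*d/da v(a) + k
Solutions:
 v(a) = C1 + C2*exp(a*(-2^(2/3)*3^(1/6)*(9*k + sqrt(81*k^2 + 4*sqrt(3)))^(1/3) + 2*6^(1/3)/(9*k + sqrt(81*k^2 + 4*sqrt(3)))^(1/3))/6) + C3*exp(a*(2^(2/3)*3^(1/6)*(9*k + sqrt(81*k^2 + 4*sqrt(3)))^(1/3) - 6^(2/3)*I*(9*k + sqrt(81*k^2 + 4*sqrt(3)))^(1/3) + 16*sqrt(3)/((9*k + sqrt(81*k^2 + 4*sqrt(3)))^(1/3)*(-2^(2/3)*3^(1/6) + 6^(2/3)*I)))/12) + C4*exp(a*(2^(2/3)*3^(1/6)*(9*k + sqrt(81*k^2 + 4*sqrt(3)))^(1/3) + 6^(2/3)*I*(9*k + sqrt(81*k^2 + 4*sqrt(3)))^(1/3) - 16*sqrt(3)/((9*k + sqrt(81*k^2 + 4*sqrt(3)))^(1/3)*(2^(2/3)*3^(1/6) + 6^(2/3)*I)))/12) + 4*a^3/(3*k) + a^2/(2*k) - 4*a^2/k^2 - a - a/k^2 + 8*a/k^3


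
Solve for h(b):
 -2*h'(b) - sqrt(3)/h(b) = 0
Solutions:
 h(b) = -sqrt(C1 - sqrt(3)*b)
 h(b) = sqrt(C1 - sqrt(3)*b)


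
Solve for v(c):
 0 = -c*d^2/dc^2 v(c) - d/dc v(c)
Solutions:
 v(c) = C1 + C2*log(c)


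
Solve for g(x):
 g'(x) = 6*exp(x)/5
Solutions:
 g(x) = C1 + 6*exp(x)/5


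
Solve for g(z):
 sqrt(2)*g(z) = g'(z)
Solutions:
 g(z) = C1*exp(sqrt(2)*z)


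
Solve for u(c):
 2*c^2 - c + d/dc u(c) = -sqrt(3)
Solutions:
 u(c) = C1 - 2*c^3/3 + c^2/2 - sqrt(3)*c


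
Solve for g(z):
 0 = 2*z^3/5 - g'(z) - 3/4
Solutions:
 g(z) = C1 + z^4/10 - 3*z/4


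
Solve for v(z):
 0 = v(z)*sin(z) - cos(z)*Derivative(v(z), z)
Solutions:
 v(z) = C1/cos(z)


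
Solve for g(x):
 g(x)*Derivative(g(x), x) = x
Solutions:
 g(x) = -sqrt(C1 + x^2)
 g(x) = sqrt(C1 + x^2)


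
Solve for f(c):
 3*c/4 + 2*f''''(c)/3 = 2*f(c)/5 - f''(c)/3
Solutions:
 f(c) = C1*exp(-sqrt(5)*c*sqrt(-5 + sqrt(265))/10) + C2*exp(sqrt(5)*c*sqrt(-5 + sqrt(265))/10) + C3*sin(sqrt(5)*c*sqrt(5 + sqrt(265))/10) + C4*cos(sqrt(5)*c*sqrt(5 + sqrt(265))/10) + 15*c/8


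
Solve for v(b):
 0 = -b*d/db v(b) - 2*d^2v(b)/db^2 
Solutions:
 v(b) = C1 + C2*erf(b/2)


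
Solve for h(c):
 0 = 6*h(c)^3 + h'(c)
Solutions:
 h(c) = -sqrt(2)*sqrt(-1/(C1 - 6*c))/2
 h(c) = sqrt(2)*sqrt(-1/(C1 - 6*c))/2


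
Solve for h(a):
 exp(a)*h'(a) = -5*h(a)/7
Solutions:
 h(a) = C1*exp(5*exp(-a)/7)


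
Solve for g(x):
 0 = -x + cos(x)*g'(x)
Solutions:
 g(x) = C1 + Integral(x/cos(x), x)


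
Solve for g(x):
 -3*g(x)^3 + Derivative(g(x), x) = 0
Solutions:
 g(x) = -sqrt(2)*sqrt(-1/(C1 + 3*x))/2
 g(x) = sqrt(2)*sqrt(-1/(C1 + 3*x))/2


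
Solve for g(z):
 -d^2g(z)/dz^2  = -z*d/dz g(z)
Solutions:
 g(z) = C1 + C2*erfi(sqrt(2)*z/2)


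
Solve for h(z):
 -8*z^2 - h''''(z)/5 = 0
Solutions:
 h(z) = C1 + C2*z + C3*z^2 + C4*z^3 - z^6/9


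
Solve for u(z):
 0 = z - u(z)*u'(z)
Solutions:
 u(z) = -sqrt(C1 + z^2)
 u(z) = sqrt(C1 + z^2)


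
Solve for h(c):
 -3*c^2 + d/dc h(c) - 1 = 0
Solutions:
 h(c) = C1 + c^3 + c


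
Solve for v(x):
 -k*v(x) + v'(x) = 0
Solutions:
 v(x) = C1*exp(k*x)


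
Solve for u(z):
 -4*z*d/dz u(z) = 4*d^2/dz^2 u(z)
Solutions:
 u(z) = C1 + C2*erf(sqrt(2)*z/2)


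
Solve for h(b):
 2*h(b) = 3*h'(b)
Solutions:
 h(b) = C1*exp(2*b/3)


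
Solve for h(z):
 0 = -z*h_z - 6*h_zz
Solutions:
 h(z) = C1 + C2*erf(sqrt(3)*z/6)


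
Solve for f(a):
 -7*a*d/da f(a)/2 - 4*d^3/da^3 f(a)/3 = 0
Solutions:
 f(a) = C1 + Integral(C2*airyai(-21^(1/3)*a/2) + C3*airybi(-21^(1/3)*a/2), a)


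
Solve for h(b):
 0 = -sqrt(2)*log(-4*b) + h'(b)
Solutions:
 h(b) = C1 + sqrt(2)*b*log(-b) + sqrt(2)*b*(-1 + 2*log(2))


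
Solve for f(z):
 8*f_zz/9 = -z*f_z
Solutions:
 f(z) = C1 + C2*erf(3*z/4)


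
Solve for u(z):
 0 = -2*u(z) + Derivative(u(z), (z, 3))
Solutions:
 u(z) = C3*exp(2^(1/3)*z) + (C1*sin(2^(1/3)*sqrt(3)*z/2) + C2*cos(2^(1/3)*sqrt(3)*z/2))*exp(-2^(1/3)*z/2)


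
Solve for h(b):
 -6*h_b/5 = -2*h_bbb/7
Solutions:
 h(b) = C1 + C2*exp(-sqrt(105)*b/5) + C3*exp(sqrt(105)*b/5)


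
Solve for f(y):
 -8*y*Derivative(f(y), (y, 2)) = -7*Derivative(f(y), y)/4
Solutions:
 f(y) = C1 + C2*y^(39/32)


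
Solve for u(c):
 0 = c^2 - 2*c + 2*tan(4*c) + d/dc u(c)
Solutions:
 u(c) = C1 - c^3/3 + c^2 + log(cos(4*c))/2


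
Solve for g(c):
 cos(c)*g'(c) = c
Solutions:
 g(c) = C1 + Integral(c/cos(c), c)


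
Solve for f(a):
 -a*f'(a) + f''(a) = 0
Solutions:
 f(a) = C1 + C2*erfi(sqrt(2)*a/2)


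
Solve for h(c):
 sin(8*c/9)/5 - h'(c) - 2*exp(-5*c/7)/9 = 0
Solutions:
 h(c) = C1 - 9*cos(8*c/9)/40 + 14*exp(-5*c/7)/45


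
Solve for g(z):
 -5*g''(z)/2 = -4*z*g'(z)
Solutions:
 g(z) = C1 + C2*erfi(2*sqrt(5)*z/5)


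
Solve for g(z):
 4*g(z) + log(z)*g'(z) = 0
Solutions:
 g(z) = C1*exp(-4*li(z))


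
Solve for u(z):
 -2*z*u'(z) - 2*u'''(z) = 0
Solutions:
 u(z) = C1 + Integral(C2*airyai(-z) + C3*airybi(-z), z)


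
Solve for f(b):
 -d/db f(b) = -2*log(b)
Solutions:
 f(b) = C1 + 2*b*log(b) - 2*b


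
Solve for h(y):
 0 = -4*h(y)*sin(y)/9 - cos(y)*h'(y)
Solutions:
 h(y) = C1*cos(y)^(4/9)


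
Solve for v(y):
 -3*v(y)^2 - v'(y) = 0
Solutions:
 v(y) = 1/(C1 + 3*y)


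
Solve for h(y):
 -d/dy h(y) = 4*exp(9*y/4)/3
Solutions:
 h(y) = C1 - 16*exp(9*y/4)/27


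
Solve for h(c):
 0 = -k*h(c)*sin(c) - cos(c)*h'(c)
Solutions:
 h(c) = C1*exp(k*log(cos(c)))


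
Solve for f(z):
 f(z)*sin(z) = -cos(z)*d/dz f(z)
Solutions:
 f(z) = C1*cos(z)


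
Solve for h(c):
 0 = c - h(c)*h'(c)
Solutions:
 h(c) = -sqrt(C1 + c^2)
 h(c) = sqrt(C1 + c^2)


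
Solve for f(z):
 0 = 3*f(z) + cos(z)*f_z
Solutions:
 f(z) = C1*(sin(z) - 1)^(3/2)/(sin(z) + 1)^(3/2)


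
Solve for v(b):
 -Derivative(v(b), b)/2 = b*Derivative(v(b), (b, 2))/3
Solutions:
 v(b) = C1 + C2/sqrt(b)


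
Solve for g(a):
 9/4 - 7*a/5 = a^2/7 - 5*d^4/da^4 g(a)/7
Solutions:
 g(a) = C1 + C2*a + C3*a^2 + C4*a^3 + a^6/1800 + 49*a^5/3000 - 21*a^4/160


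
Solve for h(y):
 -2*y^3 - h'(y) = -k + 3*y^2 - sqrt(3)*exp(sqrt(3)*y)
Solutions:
 h(y) = C1 + k*y - y^4/2 - y^3 + exp(sqrt(3)*y)


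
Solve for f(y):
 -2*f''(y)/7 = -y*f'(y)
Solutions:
 f(y) = C1 + C2*erfi(sqrt(7)*y/2)


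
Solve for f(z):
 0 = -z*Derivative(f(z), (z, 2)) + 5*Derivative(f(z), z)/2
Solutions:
 f(z) = C1 + C2*z^(7/2)
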